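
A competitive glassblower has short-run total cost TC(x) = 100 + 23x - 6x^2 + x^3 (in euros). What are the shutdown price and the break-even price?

Shutdown price = min AVC. AVC = 23 - 6x + x^2, with vertex at x = 3 and minimum €14.
ATC = 100/x + 23 - 6x + x^2. Setting dATC/dx = −100/x^2 − 6 + 2x = 0 gives x = 5 (since 2·5^3 − 6·5^2 = 100).
min ATC = 100/5 + 23 − 6·5 + 5^2 = €38. That is the break-even price.
For €14 ≤ P < €38 the firm produces at a loss; below €14 it shuts down.

Shutdown price = €14; break-even price = €38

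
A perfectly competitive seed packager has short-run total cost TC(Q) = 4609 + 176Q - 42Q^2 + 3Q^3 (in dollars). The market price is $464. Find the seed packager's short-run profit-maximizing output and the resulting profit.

Profit = -$289 at Q = 12

AVC = 176 - 42Q + 3Q^2 has its minimum $29 at Q = 7; price $464 clears that bar, so the firm operates.
With MC = 176 - 84Q + 9Q^2, P = MC on the upward-sloping part at Q* = 12.
TR = 464·12 = 5568. TC = 4609 + 1248 = 5857. Profit = 5568 − 5857 = -$289.
Shutting down would mean losing the fixed cost of $4609, so operating at a loss of $289 is better by $4320.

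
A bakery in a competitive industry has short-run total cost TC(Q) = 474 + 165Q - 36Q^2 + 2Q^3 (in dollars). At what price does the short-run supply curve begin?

$3 per unit

The firm shuts down when price falls below the minimum of average variable cost. AVC = VC/Q = 165 - 36Q + 2Q^2.
dAVC/dQ = -36 + 4Q = 0 gives Q = 9. min AVC = 165 - 36·9 + 2·9^2 = 3.
The firm shuts down for any P below $3.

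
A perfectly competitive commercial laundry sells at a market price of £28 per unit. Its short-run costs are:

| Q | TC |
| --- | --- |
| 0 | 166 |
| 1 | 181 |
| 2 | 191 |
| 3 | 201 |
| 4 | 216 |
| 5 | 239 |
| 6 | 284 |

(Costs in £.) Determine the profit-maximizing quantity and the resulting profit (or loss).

Tabulate TR − TC: Q=0: -166; Q=1: -153; Q=2: -135; Q=3: -117; Q=4: -104; Q=5: -99; Q=6: -116.
Profit is maximized at Q = 5. AVC there is 73/5 = £14.60 ≤ P, so producing beats shutting down (which would give -£166).

Q = 5; profit = -£99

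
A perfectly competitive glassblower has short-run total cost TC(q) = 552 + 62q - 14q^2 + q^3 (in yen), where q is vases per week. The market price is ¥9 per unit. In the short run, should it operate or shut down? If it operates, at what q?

Shut down

From TC, MC = TC'(q) = 62 - 28q + 3q^2 and AVC = VC/q = 62 - 14q + q^2.
The AVC parabola has its vertex at q = 14/2 = 7, where AVC = 62 - 14·7 + 7^2 = ¥13.
With P < min AVC (¥9 < ¥13), every unit sold adds to the loss.
Shutting down limits the loss to fixed cost, ¥552.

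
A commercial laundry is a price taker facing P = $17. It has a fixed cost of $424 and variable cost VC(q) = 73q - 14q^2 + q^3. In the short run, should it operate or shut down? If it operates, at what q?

Strip out fixed cost: VC = 73q - 14q^2 + q^3. Then AVC = 73 - 14q + q^2 and MC = 73 - 28q + 3q^2.
The AVC parabola has its vertex at q = 14/2 = 7, where AVC = 73 - 14·7 + 7^2 = $24.
With P < min AVC ($17 < $24), every unit sold adds to the loss.
Shutting down limits the loss to fixed cost, $424.

Shut down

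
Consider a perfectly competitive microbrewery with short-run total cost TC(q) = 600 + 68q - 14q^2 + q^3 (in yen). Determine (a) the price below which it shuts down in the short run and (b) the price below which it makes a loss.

AVC = 68 - 14q + q^2; minimized at q = 7, giving min AVC = ¥19. That is the shutdown price.
ATC = 600/q + 68 - 14q + q^2. Setting dATC/dq = −600/q^2 − 14 + 2q = 0 gives q = 10 (since 2·10^3 − 14·10^2 = 600).
min ATC = 600/10 + 68 − 14·10 + 10^2 = ¥88. That is the break-even price.
Between these two prices the firm operates at a loss; above ¥88 it earns a profit.

Shutdown price = ¥19; break-even price = ¥88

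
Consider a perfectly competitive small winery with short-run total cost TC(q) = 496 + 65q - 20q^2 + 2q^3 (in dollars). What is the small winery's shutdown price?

$15 per unit

Short-run supply begins at min AVC. From VC = 65q - 20q^2 + 2q^3, AVC = 65 - 20q + 2q^2.
At the minimum of AVC, MC = AVC. MC = 65 - 40q + 6q^2; setting MC = AVC gives 4q^2 - 20q = 0, so q = 5. min AVC = 15.
So the shutdown price is $15.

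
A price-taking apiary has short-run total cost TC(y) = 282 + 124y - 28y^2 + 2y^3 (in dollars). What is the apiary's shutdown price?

$26 per unit

The shutdown price is the minimum of AVC. VC = 124y - 28y^2 + 2y^3, so AVC = 124 - 28y + 2y^2.
At the minimum of AVC, MC = AVC. MC = 124 - 56y + 6y^2; setting MC = AVC gives 4y^2 - 28y = 0, so y = 7. min AVC = 26.
For P < $26 the firm produces nothing.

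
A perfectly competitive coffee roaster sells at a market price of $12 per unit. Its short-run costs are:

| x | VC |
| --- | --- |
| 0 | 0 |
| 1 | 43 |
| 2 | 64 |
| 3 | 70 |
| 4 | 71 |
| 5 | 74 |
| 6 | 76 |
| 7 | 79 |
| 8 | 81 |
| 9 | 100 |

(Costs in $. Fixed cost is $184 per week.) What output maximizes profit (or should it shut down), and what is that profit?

x = 8; profit = -$169

Compute π = P·x − TC at each output: x=0: -184; x=1: -215; x=2: -224; x=3: -218; x=4: -207; x=5: -198; x=6: -188; x=7: -179; x=8: -169; x=9: -176.
Profit is maximized at x = 8. AVC there is 81/8 = $10.12 ≤ P, so producing beats shutting down (which would give -$184).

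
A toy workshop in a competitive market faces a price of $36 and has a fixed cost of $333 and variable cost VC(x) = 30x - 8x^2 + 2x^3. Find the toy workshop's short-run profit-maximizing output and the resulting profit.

AVC = 30 - 8x + 2x^2 has its minimum $22 at x = 2; price $36 clears that bar, so the firm operates.
With MC = 30 - 16x + 6x^2, P = MC on the upward-sloping part at x* = 3.
TR = 36·3 = 108. TC = 333 + 72 = 405. Profit = 108 − 405 = -$297.
That loss of $297 beats the $333 the firm would lose by shutting down; producing recovers $36 of fixed cost.

Profit = -$297 at x = 3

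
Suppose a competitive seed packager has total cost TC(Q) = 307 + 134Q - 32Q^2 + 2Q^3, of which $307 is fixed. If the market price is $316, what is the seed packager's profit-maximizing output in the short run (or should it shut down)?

Produce at Q = 13

From TC, MC = TC'(Q) = 134 - 64Q + 6Q^2 and AVC = VC/Q = 134 - 32Q + 2Q^2.
AVC hits its minimum where MC = AVC, at Q = 8, giving min AVC = 134 - 32·8 + 2·8^2 = $6.
Since P = $316 ≥ min AVC = $6, price covers variable cost and the firm should produce.
Solving P = MC: -182 - 64Q + 6Q^2 = 0 ⇒ Q = -7/3 or 13. On the upward-sloping branch, Q* = 13.
Check: AVC at Q = 13 is $56 ≤ P, so revenue covers variable cost.
Profit = P·Q − TC = 316·13 − 1035 = $3073.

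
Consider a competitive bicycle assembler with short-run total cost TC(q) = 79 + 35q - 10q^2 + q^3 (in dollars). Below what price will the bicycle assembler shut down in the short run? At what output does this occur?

$10 per unit, at q = 5

The shutdown price is the minimum of AVC. VC = 35q - 10q^2 + q^3, so AVC = 35 - 10q + q^2.
At the minimum of AVC, MC = AVC. MC = 35 - 20q + 3q^2; setting MC = AVC gives 2q^2 - 10q = 0, so q = 5. min AVC = 10.
For P < $10 the firm produces nothing.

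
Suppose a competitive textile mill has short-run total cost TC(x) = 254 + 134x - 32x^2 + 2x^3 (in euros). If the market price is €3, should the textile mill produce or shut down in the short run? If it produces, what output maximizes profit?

Shut down

Strip out fixed cost: VC = 134x - 32x^2 + 2x^3. Then AVC = 134 - 32x + 2x^2 and MC = 134 - 64x + 6x^2.
AVC is minimized where dAVC/dx = -32 + 4x = 0, at x = 8; min AVC = 134 - 32·8 + 2·8^2 = €6.
P = €3 lies below min AVC = €6; no output level covers variable cost.
Best response: produce nothing and absorb the €254 fixed cost.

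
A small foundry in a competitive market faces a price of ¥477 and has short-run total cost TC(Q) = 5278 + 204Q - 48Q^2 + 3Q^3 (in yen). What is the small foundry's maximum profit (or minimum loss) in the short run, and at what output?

AVC = 204 - 48Q + 3Q^2 has its minimum ¥12 at Q = 8; price ¥477 clears that bar, so the firm operates.
With MC = 204 - 96Q + 9Q^2, P = MC on the upward-sloping part at Q* = 13.
TR = 477·13 = 6201. TC = 5278 + 1131 = 6409. Profit = 6201 − 6409 = -¥208.
By producing, the firm covers all variable cost plus ¥5070 of fixed cost; shutting down would lose the full ¥5278.

Profit = -¥208 at Q = 13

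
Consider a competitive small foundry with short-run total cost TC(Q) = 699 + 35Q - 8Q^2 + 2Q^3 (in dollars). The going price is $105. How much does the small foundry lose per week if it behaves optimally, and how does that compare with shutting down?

Profit = -$399 at Q = 5

AVC = 35 - 8Q + 2Q^2 has its minimum $27 at Q = 2; price $105 clears that bar, so the firm operates.
With MC = 35 - 16Q + 6Q^2, P = MC on the upward-sloping part at Q* = 5.
TR = 105·5 = 525. TC = 699 + 225 = 924. Profit = 525 − 924 = -$399.
That loss of $399 beats the $699 the firm would lose by shutting down; producing recovers $300 of fixed cost.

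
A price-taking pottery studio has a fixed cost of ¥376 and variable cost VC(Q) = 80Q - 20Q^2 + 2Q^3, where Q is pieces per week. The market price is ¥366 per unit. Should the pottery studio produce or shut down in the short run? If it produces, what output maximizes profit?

Produce at Q = 11

Strip out fixed cost: VC = 80Q - 20Q^2 + 2Q^3. Then AVC = 80 - 20Q + 2Q^2 and MC = 80 - 40Q + 6Q^2.
AVC is minimized where dAVC/dQ = -20 + 4Q = 0, at Q = 5; min AVC = 80 - 20·5 + 2·5^2 = ¥30.
Because ¥366 ≥ ¥30, revenue can cover variable cost; the firm operates.
P = MC gives -286 - 40Q + 6Q^2 = 0, with roots -13/3 and 11. Take the larger (rising MC): Q* = 11.
Check: AVC at Q = 11 is ¥102 ≤ P, so revenue covers variable cost.
Profit = P·Q − TC = 366·11 − 1498 = ¥2528.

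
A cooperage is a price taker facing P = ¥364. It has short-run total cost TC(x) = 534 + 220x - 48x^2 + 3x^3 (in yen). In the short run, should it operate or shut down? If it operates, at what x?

Produce at x = 12

Strip out fixed cost: VC = 220x - 48x^2 + 3x^3. Then AVC = 220 - 48x + 3x^2 and MC = 220 - 96x + 9x^2.
AVC is minimized where dAVC/dx = -48 + 6x = 0, at x = 8; min AVC = 220 - 48·8 + 3·8^2 = ¥28.
Because ¥364 ≥ ¥28, revenue can cover variable cost; the firm operates.
Solving P = MC: -144 - 96x + 9x^2 = 0 ⇒ x = -4/3 or 12. On the upward-sloping branch, x* = 12.
Check: AVC at x = 12 is ¥76 ≤ P, so revenue covers variable cost.
Profit = P·x − TC = 364·12 − 1446 = ¥2922.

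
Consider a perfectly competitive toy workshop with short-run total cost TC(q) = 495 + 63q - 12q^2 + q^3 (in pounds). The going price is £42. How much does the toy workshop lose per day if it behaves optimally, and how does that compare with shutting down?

Profit = -£397 at q = 7

AVC = 63 - 12q + q^2 has its minimum £27 at q = 6; price £42 clears that bar, so the firm operates.
MC = 63 - 24q + 3q^2. Setting P = MC and taking the root on the rising branch gives q* = 7.
TR = 42·7 = 294. TC = 495 + 196 = 691. Profit = 294 − 691 = -£397.
Shutting down would mean losing the fixed cost of £495, so operating at a loss of £397 is better by £98.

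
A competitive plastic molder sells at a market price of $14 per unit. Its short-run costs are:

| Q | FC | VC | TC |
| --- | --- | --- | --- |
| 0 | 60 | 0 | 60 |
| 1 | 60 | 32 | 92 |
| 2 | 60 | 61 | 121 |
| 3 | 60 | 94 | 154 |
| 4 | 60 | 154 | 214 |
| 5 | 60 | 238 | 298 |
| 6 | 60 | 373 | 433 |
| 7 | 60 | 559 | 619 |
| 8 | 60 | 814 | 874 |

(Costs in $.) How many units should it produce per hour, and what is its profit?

Q = 0 (shut down); profit = -$60

Tabulate TR − TC: Q=0: -60; Q=1: -78; Q=2: -93; Q=3: -112; Q=4: -158; Q=5: -228; Q=6: -349; Q=7: -521; Q=8: -762.
Profit is highest at Q = 0. Equivalently, the lowest AVC in the table is 61/2 ≈ $30.50 at Q = 2, and P = $14 falls below it — price never covers variable cost, so the firm shuts down and loses only its fixed cost.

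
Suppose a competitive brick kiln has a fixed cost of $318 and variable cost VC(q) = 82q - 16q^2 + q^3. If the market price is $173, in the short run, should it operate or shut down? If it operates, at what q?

Variable cost is VC = 82q - 16q^2 + q^3, so AVC = VC/q = 82 - 16q + q^2 and MC = dTC/dq = 82 - 32q + 3q^2.
AVC is minimized where dAVC/dq = -16 + 2q = 0, at q = 8; min AVC = 82 - 16·8 + 8^2 = $18.
Since P = $173 ≥ min AVC = $18, price covers variable cost and the firm should produce.
P = MC gives -91 - 32q + 3q^2 = 0, with roots -7/3 and 13. Take the larger (rising MC): q* = 13.
Check: AVC at q = 13 is $43 ≤ P, so revenue covers variable cost.
Profit = P·q − TC = 173·13 − 877 = $1372.

Produce at q = 13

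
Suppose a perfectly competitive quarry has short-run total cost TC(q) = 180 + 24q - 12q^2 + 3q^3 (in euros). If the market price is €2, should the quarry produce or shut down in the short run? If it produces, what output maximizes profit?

From TC, MC = TC'(q) = 24 - 24q + 9q^2 and AVC = VC/q = 24 - 12q + 3q^2.
The AVC parabola has its vertex at q = 12/6 = 2, where AVC = 24 - 12·2 + 3·2^2 = €12.
P = €2 lies below min AVC = €12; no output level covers variable cost.
The firm minimizes its loss by shutting down and losing only its fixed cost of €180.

Shut down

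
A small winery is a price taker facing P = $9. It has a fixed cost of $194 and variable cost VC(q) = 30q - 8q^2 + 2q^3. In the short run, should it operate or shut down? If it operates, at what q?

Shut down

Variable cost is VC = 30q - 8q^2 + 2q^3, so AVC = VC/q = 30 - 8q + 2q^2 and MC = dTC/dq = 30 - 16q + 6q^2.
AVC hits its minimum where MC = AVC, at q = 2, giving min AVC = 30 - 8·2 + 2·2^2 = $22.
P = $9 lies below min AVC = $22; no output level covers variable cost.
The firm minimizes its loss by shutting down and losing only its fixed cost of $194.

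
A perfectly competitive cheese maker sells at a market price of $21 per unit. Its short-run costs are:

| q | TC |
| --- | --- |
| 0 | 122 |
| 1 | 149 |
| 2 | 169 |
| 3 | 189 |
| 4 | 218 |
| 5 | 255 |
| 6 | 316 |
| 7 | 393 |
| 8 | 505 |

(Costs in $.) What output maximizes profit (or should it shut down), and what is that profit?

q = 0 (shut down); profit = -$122

Profit at each row (π = 21q − TC): q=0: -122; q=1: -128; q=2: -127; q=3: -126; q=4: -134; q=5: -150; q=6: -190; q=7: -246; q=8: -337.
Profit is highest at q = 0. Equivalently, the lowest AVC in the table is 67/3 ≈ $22.33 at q = 3, and P = $21 falls below it — price never covers variable cost, so the firm shuts down and loses only its fixed cost.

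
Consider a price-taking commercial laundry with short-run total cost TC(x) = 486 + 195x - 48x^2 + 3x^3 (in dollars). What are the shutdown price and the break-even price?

AVC = 195 - 48x + 3x^2; minimized at x = 8, giving min AVC = $3. That is the shutdown price.
ATC = 486/x + 195 - 48x + 3x^2. Setting dATC/dx = −486/x^2 − 48 + 6x = 0 gives x = 9 (since 6·9^3 − 48·9^2 = 486).
min ATC = 486/9 + 195 − 48·9 + 3·9^2 = $60. That is the break-even price.
Between these two prices the firm operates at a loss; above $60 it earns a profit.

Shutdown price = $3; break-even price = $60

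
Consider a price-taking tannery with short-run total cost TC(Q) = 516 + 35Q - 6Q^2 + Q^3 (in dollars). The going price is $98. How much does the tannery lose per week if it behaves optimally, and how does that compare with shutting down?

Profit = -$124 at Q = 7

AVC = 35 - 6Q + Q^2; min AVC = $26 at Q = 3. Since P = $98 ≥ min AVC, the firm produces.
MC = 35 - 12Q + 3Q^2. Setting P = MC and taking the root on the rising branch gives Q* = 7.
TR = 98·7 = 686. TC = 516 + 294 = 810. Profit = 686 − 810 = -$124.
By producing, the firm covers all variable cost plus $392 of fixed cost; shutting down would lose the full $516.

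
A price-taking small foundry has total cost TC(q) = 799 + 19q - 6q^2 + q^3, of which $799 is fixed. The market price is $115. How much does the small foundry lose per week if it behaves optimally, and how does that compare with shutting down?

AVC = 19 - 6q + q^2; min AVC = $10 at q = 3. Since P = $115 ≥ min AVC, the firm produces.
With MC = 19 - 12q + 3q^2, P = MC on the upward-sloping part at q* = 8.
TR = 115·8 = 920. TC = 799 + 280 = 1079. Profit = 920 − 1079 = -$159.
Shutting down would mean losing the fixed cost of $799, so operating at a loss of $159 is better by $640.

Profit = -$159 at q = 8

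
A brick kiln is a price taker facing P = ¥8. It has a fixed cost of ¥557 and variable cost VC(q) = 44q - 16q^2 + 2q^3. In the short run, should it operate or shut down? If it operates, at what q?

From TC, MC = TC'(q) = 44 - 32q + 6q^2 and AVC = VC/q = 44 - 16q + 2q^2.
AVC is minimized where dAVC/dq = -16 + 4q = 0, at q = 4; min AVC = 44 - 16·4 + 2·4^2 = ¥12.
With P < min AVC (¥8 < ¥12), every unit sold adds to the loss.
Best response: produce nothing and absorb the ¥557 fixed cost.

Shut down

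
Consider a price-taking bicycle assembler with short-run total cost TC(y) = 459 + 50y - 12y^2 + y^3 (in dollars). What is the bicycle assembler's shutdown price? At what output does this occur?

Short-run supply begins at min AVC. From VC = 50y - 12y^2 + y^3, AVC = 50 - 12y + y^2.
At the minimum of AVC, MC = AVC. MC = 50 - 24y + 3y^2; setting MC = AVC gives 2y^2 - 12y = 0, so y = 6. min AVC = 14.
For P < $14 the firm produces nothing.

$14 per unit, at y = 6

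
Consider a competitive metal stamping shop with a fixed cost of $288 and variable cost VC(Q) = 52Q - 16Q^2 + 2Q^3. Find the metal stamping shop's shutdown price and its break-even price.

AVC = 52 - 16Q + 2Q^2; minimized at Q = 4, giving min AVC = $20. That is the shutdown price.
ATC = 288/Q + 52 - 16Q + 2Q^2. Setting dATC/dQ = −288/Q^2 − 16 + 4Q = 0 gives Q = 6 (since 4·6^3 − 16·6^2 = 288).
min ATC = 288/6 + 52 − 16·6 + 2·6^2 = $76. That is the break-even price.
Between these two prices the firm operates at a loss; above $76 it earns a profit.

Shutdown price = $20; break-even price = $76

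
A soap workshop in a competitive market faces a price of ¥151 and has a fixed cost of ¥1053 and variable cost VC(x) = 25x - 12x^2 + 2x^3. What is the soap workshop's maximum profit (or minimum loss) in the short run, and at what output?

AVC = 25 - 12x + 2x^2; min AVC = ¥7 at x = 3. Since P = ¥151 ≥ min AVC, the firm produces.
MC = 25 - 24x + 6x^2. Setting P = MC and taking the root on the rising branch gives x* = 7.
TR = 151·7 = 1057. TC = 1053 + 273 = 1326. Profit = 1057 − 1326 = -¥269.
That loss of ¥269 beats the ¥1053 the firm would lose by shutting down; producing recovers ¥784 of fixed cost.

Profit = -¥269 at x = 7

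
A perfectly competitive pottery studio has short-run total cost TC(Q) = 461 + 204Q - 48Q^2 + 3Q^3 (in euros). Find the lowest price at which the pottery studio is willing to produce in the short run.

€12 per unit

The firm shuts down when price falls below the minimum of average variable cost. AVC = VC/Q = 204 - 48Q + 3Q^2.
dAVC/dQ = -48 + 6Q = 0 gives Q = 8. min AVC = 204 - 48·8 + 3·8^2 = 12.
So the shutdown price is €12.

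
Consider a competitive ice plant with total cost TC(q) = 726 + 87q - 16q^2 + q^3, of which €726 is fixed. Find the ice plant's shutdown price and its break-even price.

Shutdown price = min AVC. AVC = 87 - 16q + q^2, with vertex at q = 8 and minimum €23.
ATC = 726/q + 87 - 16q + q^2. Setting dATC/dq = −726/q^2 − 16 + 2q = 0 gives q = 11 (since 2·11^3 − 16·11^2 = 726).
min ATC = 726/11 + 87 − 16·11 + 11^2 = €98. That is the break-even price.
Between these two prices the firm operates at a loss; above €98 it earns a profit.

Shutdown price = €23; break-even price = €98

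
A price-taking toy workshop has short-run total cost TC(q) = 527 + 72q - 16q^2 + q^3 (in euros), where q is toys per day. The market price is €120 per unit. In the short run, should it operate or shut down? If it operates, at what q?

Strip out fixed cost: VC = 72q - 16q^2 + q^3. Then AVC = 72 - 16q + q^2 and MC = 72 - 32q + 3q^2.
AVC is minimized where dAVC/dq = -16 + 2q = 0, at q = 8; min AVC = 72 - 16·8 + 8^2 = €8.
P = €120 exceeds min AVC = €8, so the firm stays open.
Solving P = MC: -48 - 32q + 3q^2 = 0 ⇒ q = -4/3 or 12. On the upward-sloping branch, q* = 12.
Check: AVC at q = 12 is €24 ≤ P, so revenue covers variable cost.
Profit = P·q − TC = 120·12 − 815 = €625.

Produce at q = 12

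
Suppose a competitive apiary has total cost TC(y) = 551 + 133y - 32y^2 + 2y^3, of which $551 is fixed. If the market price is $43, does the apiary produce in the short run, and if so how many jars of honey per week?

From TC, MC = TC'(y) = 133 - 64y + 6y^2 and AVC = VC/y = 133 - 32y + 2y^2.
AVC hits its minimum where MC = AVC, at y = 8, giving min AVC = 133 - 32·8 + 2·8^2 = $5.
P = $43 exceeds min AVC = $5, so the firm stays open.
Solving P = MC: 90 - 64y + 6y^2 = 0 ⇒ y = 5/3 or 9. On the upward-sloping branch, y* = 9.
Check: AVC at y = 9 is $7 ≤ P, so revenue covers variable cost.
Profit = P·y − TC = 43·9 − 614 = -$227, a loss, but smaller than the $551 fixed cost the firm would lose by shutting down.

Produce at y = 9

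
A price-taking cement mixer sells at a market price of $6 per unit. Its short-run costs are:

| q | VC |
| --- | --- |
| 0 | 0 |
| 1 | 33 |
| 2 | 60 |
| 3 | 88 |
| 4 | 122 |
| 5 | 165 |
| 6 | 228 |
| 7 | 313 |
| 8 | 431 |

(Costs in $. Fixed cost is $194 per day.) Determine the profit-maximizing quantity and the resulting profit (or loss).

q = 0 (shut down); profit = -$194

Tabulate TR − TC: q=0: -194; q=1: -221; q=2: -242; q=3: -264; q=4: -292; q=5: -329; q=6: -386; q=7: -465; q=8: -577.
Profit is highest at q = 0. Equivalently, the lowest AVC in the table is 88/3 ≈ $29.33 at q = 3, and P = $6 falls below it — price never covers variable cost, so the firm shuts down and loses only its fixed cost.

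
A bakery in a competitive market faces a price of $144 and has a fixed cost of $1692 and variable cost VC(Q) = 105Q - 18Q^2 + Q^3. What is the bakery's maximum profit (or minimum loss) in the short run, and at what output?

Profit = -$340 at Q = 13

AVC = 105 - 18Q + Q^2; min AVC = $24 at Q = 9. Since P = $144 ≥ min AVC, the firm produces.
MC = 105 - 36Q + 3Q^2. Setting P = MC and taking the root on the rising branch gives Q* = 13.
TR = 144·13 = 1872. TC = 1692 + 520 = 2212. Profit = 1872 − 2212 = -$340.
By producing, the firm covers all variable cost plus $1352 of fixed cost; shutting down would lose the full $1692.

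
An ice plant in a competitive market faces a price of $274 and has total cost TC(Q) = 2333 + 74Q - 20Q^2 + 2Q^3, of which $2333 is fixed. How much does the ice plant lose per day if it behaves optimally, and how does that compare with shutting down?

AVC = 74 - 20Q + 2Q^2; min AVC = $24 at Q = 5. Since P = $274 ≥ min AVC, the firm produces.
With MC = 74 - 40Q + 6Q^2, P = MC on the upward-sloping part at Q* = 10.
TR = 274·10 = 2740. TC = 2333 + 740 = 3073. Profit = 2740 − 3073 = -$333.
That loss of $333 beats the $2333 the firm would lose by shutting down; producing recovers $2000 of fixed cost.

Profit = -$333 at Q = 10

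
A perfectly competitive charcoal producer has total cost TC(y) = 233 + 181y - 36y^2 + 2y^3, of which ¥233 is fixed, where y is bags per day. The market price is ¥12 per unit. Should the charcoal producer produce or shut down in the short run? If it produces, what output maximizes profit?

From TC, MC = TC'(y) = 181 - 72y + 6y^2 and AVC = VC/y = 181 - 36y + 2y^2.
AVC is minimized where dAVC/dy = -36 + 4y = 0, at y = 9; min AVC = 181 - 36·9 + 2·9^2 = ¥19.
P = ¥12 lies below min AVC = ¥19; no output level covers variable cost.
The firm minimizes its loss by shutting down and losing only its fixed cost of ¥233.

Shut down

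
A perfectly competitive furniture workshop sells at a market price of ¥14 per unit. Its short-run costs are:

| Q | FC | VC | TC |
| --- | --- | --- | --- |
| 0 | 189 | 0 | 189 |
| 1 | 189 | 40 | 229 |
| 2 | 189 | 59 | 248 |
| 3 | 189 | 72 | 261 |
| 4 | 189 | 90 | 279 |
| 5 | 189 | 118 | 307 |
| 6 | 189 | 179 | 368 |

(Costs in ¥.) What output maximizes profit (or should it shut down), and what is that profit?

Profit at each row (π = 14Q − TC): Q=0: -189; Q=1: -215; Q=2: -220; Q=3: -219; Q=4: -223; Q=5: -237; Q=6: -284.
Profit is highest at Q = 0. Equivalently, the lowest AVC in the table is 90/4 ≈ ¥22.50 at Q = 4, and P = ¥14 falls below it — price never covers variable cost, so the firm shuts down and loses only its fixed cost.

Q = 0 (shut down); profit = -¥189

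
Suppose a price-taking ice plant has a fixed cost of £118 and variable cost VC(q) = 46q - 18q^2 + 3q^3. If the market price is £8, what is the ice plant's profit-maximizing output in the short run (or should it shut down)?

Strip out fixed cost: VC = 46q - 18q^2 + 3q^3. Then AVC = 46 - 18q + 3q^2 and MC = 46 - 36q + 9q^2.
The AVC parabola has its vertex at q = 18/6 = 3, where AVC = 46 - 18·3 + 3·3^2 = £19.
Since P = £8 < min AVC = £19, price fails to cover variable cost at any output.
Best response: produce nothing and absorb the £118 fixed cost.

Shut down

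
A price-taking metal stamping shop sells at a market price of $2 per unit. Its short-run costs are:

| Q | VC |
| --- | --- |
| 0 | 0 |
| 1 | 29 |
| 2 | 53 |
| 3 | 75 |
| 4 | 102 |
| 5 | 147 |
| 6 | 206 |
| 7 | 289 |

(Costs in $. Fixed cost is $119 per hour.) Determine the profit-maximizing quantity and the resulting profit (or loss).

Q = 0 (shut down); profit = -$119

Tabulate TR − TC: Q=0: -119; Q=1: -146; Q=2: -168; Q=3: -188; Q=4: -213; Q=5: -256; Q=6: -313; Q=7: -394.
Profit is highest at Q = 0. Equivalently, the lowest AVC in the table is 75/3 ≈ $25 at Q = 3, and P = $2 falls below it — price never covers variable cost, so the firm shuts down and loses only its fixed cost.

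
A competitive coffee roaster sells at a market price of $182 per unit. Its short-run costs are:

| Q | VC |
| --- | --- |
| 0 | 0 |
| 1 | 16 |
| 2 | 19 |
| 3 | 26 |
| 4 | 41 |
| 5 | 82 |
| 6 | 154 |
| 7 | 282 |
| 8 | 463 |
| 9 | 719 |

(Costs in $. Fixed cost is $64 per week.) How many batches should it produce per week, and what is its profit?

Compute π = P·Q − TC at each output: Q=0: -64; Q=1: 102; Q=2: 281; Q=3: 456; Q=4: 623; Q=5: 764; Q=6: 874; Q=7: 928; Q=8: 929; Q=9: 855.
Profit is maximized at Q = 8. AVC there is 463/8 = $57.88 ≤ P, so producing beats shutting down (which would give -$64).

Q = 8; profit = $929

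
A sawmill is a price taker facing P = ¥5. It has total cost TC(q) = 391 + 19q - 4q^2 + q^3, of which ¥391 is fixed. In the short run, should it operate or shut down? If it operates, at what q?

Shut down

Variable cost is VC = 19q - 4q^2 + q^3, so AVC = VC/q = 19 - 4q + q^2 and MC = dTC/dq = 19 - 8q + 3q^2.
AVC is minimized where dAVC/dq = -4 + 2q = 0, at q = 2; min AVC = 19 - 4·2 + 2^2 = ¥15.
Since P = ¥5 < min AVC = ¥15, price fails to cover variable cost at any output.
The firm minimizes its loss by shutting down and losing only its fixed cost of ¥391.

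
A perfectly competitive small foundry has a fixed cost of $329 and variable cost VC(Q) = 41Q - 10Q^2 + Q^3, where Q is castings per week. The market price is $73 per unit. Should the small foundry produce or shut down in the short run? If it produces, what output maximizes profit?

Produce at Q = 8

Variable cost is VC = 41Q - 10Q^2 + Q^3, so AVC = VC/Q = 41 - 10Q + Q^2 and MC = dTC/dQ = 41 - 20Q + 3Q^2.
AVC is minimized where dAVC/dQ = -10 + 2Q = 0, at Q = 5; min AVC = 41 - 10·5 + 5^2 = $16.
Since P = $73 ≥ min AVC = $16, price covers variable cost and the firm should produce.
Set P = MC: 73 = 41 - 20Q + 3Q^2 → -32 - 20Q + 3Q^2 = 0. The roots are Q = -4/3 and Q = 8; the profit-maximizing output is on the rising part of MC, so Q* = 8.
Check: AVC at Q = 8 is $25 ≤ P, so revenue covers variable cost.
Profit = P·Q − TC = 73·8 − 529 = $55.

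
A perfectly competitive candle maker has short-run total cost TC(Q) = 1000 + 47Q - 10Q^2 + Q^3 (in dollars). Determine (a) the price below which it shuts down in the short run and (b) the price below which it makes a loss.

AVC = 47 - 10Q + Q^2; minimized at Q = 5, giving min AVC = $22. That is the shutdown price.
ATC = 1000/Q + 47 - 10Q + Q^2. Setting dATC/dQ = −1000/Q^2 − 10 + 2Q = 0 gives Q = 10 (since 2·10^3 − 10·10^2 = 1000).
min ATC = 1000/10 + 47 − 10·10 + 10^2 = $147. That is the break-even price.
For $22 ≤ P < $147 the firm produces at a loss; below $22 it shuts down.

Shutdown price = $22; break-even price = $147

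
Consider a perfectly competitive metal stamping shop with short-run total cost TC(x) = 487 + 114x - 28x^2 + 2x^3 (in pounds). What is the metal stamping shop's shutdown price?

The firm shuts down when price falls below the minimum of average variable cost. AVC = VC/x = 114 - 28x + 2x^2.
At the minimum of AVC, MC = AVC. MC = 114 - 56x + 6x^2; setting MC = AVC gives 4x^2 - 28x = 0, so x = 7. min AVC = 16.
For P < £16 the firm produces nothing.

£16 per unit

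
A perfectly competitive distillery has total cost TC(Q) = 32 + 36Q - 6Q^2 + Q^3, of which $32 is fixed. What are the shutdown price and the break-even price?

Shutdown price = $27; break-even price = $36

AVC = 36 - 6Q + Q^2; minimized at Q = 3, giving min AVC = $27. That is the shutdown price.
ATC = 32/Q + 36 - 6Q + Q^2. Setting dATC/dQ = −32/Q^2 − 6 + 2Q = 0 gives Q = 4 (since 2·4^3 − 6·4^2 = 32).
min ATC = 32/4 + 36 − 6·4 + 4^2 = $36. That is the break-even price.
Between these two prices the firm operates at a loss; above $36 it earns a profit.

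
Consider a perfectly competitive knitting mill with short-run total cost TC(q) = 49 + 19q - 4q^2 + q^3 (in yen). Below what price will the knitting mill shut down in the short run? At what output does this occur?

The firm shuts down when price falls below the minimum of average variable cost. AVC = VC/q = 19 - 4q + q^2.
dAVC/dq = -4 + 2q = 0 gives q = 2. min AVC = 19 - 4·2 + 2^2 = 15.
The firm shuts down for any P below ¥15.

¥15 per unit, at q = 2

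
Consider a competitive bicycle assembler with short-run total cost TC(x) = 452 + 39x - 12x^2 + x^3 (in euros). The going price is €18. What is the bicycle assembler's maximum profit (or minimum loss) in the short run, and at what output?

AVC = 39 - 12x + x^2 has its minimum €3 at x = 6; price €18 clears that bar, so the firm operates.
With MC = 39 - 24x + 3x^2, P = MC on the upward-sloping part at x* = 7.
TR = 18·7 = 126. TC = 452 + 28 = 480. Profit = 126 − 480 = -€354.
That loss of €354 beats the €452 the firm would lose by shutting down; producing recovers €98 of fixed cost.

Profit = -€354 at x = 7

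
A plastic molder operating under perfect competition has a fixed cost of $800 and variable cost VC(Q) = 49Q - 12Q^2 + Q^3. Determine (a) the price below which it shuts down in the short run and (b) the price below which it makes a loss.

Shutdown price = $13; break-even price = $109

AVC = 49 - 12Q + Q^2; minimized at Q = 6, giving min AVC = $13. That is the shutdown price.
ATC = 800/Q + 49 - 12Q + Q^2. Setting dATC/dQ = −800/Q^2 − 12 + 2Q = 0 gives Q = 10 (since 2·10^3 − 12·10^2 = 800).
min ATC = 800/10 + 49 − 12·10 + 10^2 = $109. That is the break-even price.
Between these two prices the firm operates at a loss; above $109 it earns a profit.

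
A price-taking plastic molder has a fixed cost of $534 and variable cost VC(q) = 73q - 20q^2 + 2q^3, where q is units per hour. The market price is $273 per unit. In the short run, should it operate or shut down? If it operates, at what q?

Variable cost is VC = 73q - 20q^2 + 2q^3, so AVC = VC/q = 73 - 20q + 2q^2 and MC = dTC/dq = 73 - 40q + 6q^2.
AVC hits its minimum where MC = AVC, at q = 5, giving min AVC = 73 - 20·5 + 2·5^2 = $23.
Since P = $273 ≥ min AVC = $23, price covers variable cost and the firm should produce.
Set P = MC: 273 = 73 - 40q + 6q^2 → -200 - 40q + 6q^2 = 0. The roots are q = -10/3 and q = 10; the profit-maximizing output is on the rising part of MC, so q* = 10.
Check: AVC at q = 10 is $73 ≤ P, so revenue covers variable cost.
Profit = P·q − TC = 273·10 − 1264 = $1466.

Produce at q = 10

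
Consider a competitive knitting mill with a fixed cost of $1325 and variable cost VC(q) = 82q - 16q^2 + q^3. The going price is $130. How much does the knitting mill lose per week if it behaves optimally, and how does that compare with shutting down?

Profit = -$173 at q = 12

AVC = 82 - 16q + q^2; min AVC = $18 at q = 8. Since P = $130 ≥ min AVC, the firm produces.
MC = 82 - 32q + 3q^2. Setting P = MC and taking the root on the rising branch gives q* = 12.
TR = 130·12 = 1560. TC = 1325 + 408 = 1733. Profit = 1560 − 1733 = -$173.
Shutting down would mean losing the fixed cost of $1325, so operating at a loss of $173 is better by $1152.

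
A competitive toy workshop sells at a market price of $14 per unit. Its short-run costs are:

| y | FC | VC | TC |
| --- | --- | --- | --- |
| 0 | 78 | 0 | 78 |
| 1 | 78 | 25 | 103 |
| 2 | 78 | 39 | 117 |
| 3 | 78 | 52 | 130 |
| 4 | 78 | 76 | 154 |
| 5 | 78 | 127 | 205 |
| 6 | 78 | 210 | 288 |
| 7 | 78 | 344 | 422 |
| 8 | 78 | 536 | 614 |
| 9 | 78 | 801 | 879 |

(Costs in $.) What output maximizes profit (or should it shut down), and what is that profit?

y = 0 (shut down); profit = -$78

Compute π = P·y − TC at each output: y=0: -78; y=1: -89; y=2: -89; y=3: -88; y=4: -98; y=5: -135; y=6: -204; y=7: -324; y=8: -502; y=9: -753.
Profit is highest at y = 0. Equivalently, the lowest AVC in the table is 52/3 ≈ $17.33 at y = 3, and P = $14 falls below it — price never covers variable cost, so the firm shuts down and loses only its fixed cost.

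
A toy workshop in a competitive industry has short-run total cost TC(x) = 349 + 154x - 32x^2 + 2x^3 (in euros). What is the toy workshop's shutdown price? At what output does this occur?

Short-run supply begins at min AVC. From VC = 154x - 32x^2 + 2x^3, AVC = 154 - 32x + 2x^2.
dAVC/dx = -32 + 4x = 0 gives x = 8. min AVC = 154 - 32·8 + 2·8^2 = 26.
So the shutdown price is €26.

€26 per unit, at x = 8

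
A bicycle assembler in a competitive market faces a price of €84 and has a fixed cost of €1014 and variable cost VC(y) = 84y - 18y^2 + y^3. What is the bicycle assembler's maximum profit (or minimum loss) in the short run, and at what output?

AVC = 84 - 18y + y^2; min AVC = €3 at y = 9. Since P = €84 ≥ min AVC, the firm produces.
MC = 84 - 36y + 3y^2. Setting P = MC and taking the root on the rising branch gives y* = 12.
TR = 84·12 = 1008. TC = 1014 + 144 = 1158. Profit = 1008 − 1158 = -€150.
That loss of €150 beats the €1014 the firm would lose by shutting down; producing recovers €864 of fixed cost.

Profit = -€150 at y = 12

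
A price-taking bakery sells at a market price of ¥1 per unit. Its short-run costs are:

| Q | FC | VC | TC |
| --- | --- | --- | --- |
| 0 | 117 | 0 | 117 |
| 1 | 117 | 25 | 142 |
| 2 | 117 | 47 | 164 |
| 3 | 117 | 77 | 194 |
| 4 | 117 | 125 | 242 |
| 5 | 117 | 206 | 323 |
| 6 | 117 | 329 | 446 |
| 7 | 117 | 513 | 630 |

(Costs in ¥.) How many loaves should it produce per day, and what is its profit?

Compute π = P·Q − TC at each output: Q=0: -117; Q=1: -141; Q=2: -162; Q=3: -191; Q=4: -238; Q=5: -318; Q=6: -440; Q=7: -623.
Profit is highest at Q = 0. Equivalently, the lowest AVC in the table is 47/2 ≈ ¥23.50 at Q = 2, and P = ¥1 falls below it — price never covers variable cost, so the firm shuts down and loses only its fixed cost.

Q = 0 (shut down); profit = -¥117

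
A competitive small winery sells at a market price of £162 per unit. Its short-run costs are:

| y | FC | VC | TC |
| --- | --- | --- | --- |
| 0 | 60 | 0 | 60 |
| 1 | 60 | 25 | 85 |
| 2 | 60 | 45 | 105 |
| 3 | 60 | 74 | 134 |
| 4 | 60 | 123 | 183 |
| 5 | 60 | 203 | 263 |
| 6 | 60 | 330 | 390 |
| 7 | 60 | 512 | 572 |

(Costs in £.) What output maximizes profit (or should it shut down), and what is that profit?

y = 6; profit = £582

Tabulate TR − TC: y=0: -60; y=1: 77; y=2: 219; y=3: 352; y=4: 465; y=5: 547; y=6: 582; y=7: 562.
Profit is maximized at y = 6. AVC there is 330/6 = £55 ≤ P, so producing beats shutting down (which would give -£60).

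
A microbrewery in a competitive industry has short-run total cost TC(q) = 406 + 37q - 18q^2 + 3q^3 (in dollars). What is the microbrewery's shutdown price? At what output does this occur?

$10 per unit, at q = 3

The shutdown price is the minimum of AVC. VC = 37q - 18q^2 + 3q^3, so AVC = 37 - 18q + 3q^2.
At the minimum of AVC, MC = AVC. MC = 37 - 36q + 9q^2; setting MC = AVC gives 6q^2 - 18q = 0, so q = 3. min AVC = 10.
The firm shuts down for any P below $10.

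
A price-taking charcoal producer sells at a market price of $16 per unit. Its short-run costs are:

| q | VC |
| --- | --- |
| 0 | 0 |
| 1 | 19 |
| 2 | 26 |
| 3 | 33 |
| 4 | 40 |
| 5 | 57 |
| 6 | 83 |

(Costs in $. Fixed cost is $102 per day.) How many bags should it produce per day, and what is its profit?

Profit at each row (π = 16q − TC): q=0: -102; q=1: -105; q=2: -96; q=3: -87; q=4: -78; q=5: -79; q=6: -89.
Profit is maximized at q = 4. AVC there is 40/4 = $10 ≤ P, so producing beats shutting down (which would give -$102).

q = 4; profit = -$78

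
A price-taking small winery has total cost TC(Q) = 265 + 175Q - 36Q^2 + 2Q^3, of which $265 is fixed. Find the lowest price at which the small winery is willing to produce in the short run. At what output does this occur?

The shutdown price is the minimum of AVC. VC = 175Q - 36Q^2 + 2Q^3, so AVC = 175 - 36Q + 2Q^2.
At the minimum of AVC, MC = AVC. MC = 175 - 72Q + 6Q^2; setting MC = AVC gives 4Q^2 - 36Q = 0, so Q = 9. min AVC = 13.
For P < $13 the firm produces nothing.

$13 per unit, at Q = 9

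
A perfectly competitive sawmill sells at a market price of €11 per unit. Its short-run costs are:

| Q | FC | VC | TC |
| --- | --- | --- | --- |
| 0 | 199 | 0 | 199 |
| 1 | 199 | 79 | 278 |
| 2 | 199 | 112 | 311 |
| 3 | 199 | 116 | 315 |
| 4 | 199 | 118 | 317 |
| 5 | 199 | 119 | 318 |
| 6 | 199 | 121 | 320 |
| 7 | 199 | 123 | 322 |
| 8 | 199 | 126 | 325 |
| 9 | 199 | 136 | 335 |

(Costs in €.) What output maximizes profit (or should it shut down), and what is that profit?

Profit at each row (π = 11Q − TC): Q=0: -199; Q=1: -267; Q=2: -289; Q=3: -282; Q=4: -273; Q=5: -263; Q=6: -254; Q=7: -245; Q=8: -237; Q=9: -236.
Profit is highest at Q = 0. Equivalently, the lowest AVC in the table is 136/9 ≈ €15.11 at Q = 9, and P = €11 falls below it — price never covers variable cost, so the firm shuts down and loses only its fixed cost.

Q = 0 (shut down); profit = -€199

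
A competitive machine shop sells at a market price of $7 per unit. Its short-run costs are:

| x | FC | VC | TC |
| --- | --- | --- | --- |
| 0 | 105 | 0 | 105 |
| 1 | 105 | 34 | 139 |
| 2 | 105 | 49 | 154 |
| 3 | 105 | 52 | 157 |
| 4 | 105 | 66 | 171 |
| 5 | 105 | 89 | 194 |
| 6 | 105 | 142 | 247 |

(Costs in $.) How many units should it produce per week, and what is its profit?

x = 0 (shut down); profit = -$105

Compute π = P·x − TC at each output: x=0: -105; x=1: -132; x=2: -140; x=3: -136; x=4: -143; x=5: -159; x=6: -205.
Profit is highest at x = 0. Equivalently, the lowest AVC in the table is 66/4 ≈ $16.50 at x = 4, and P = $7 falls below it — price never covers variable cost, so the firm shuts down and loses only its fixed cost.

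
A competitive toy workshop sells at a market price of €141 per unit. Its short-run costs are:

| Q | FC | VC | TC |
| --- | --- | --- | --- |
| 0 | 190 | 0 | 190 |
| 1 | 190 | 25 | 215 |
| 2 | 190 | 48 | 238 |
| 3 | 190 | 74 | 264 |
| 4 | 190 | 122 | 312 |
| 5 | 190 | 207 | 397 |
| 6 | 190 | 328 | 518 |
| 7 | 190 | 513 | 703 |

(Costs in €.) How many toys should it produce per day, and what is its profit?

Tabulate TR − TC: Q=0: -190; Q=1: -74; Q=2: 44; Q=3: 159; Q=4: 252; Q=5: 308; Q=6: 328; Q=7: 284.
Profit is maximized at Q = 6. AVC there is 328/6 = €54.67 ≤ P, so producing beats shutting down (which would give -€190).

Q = 6; profit = €328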